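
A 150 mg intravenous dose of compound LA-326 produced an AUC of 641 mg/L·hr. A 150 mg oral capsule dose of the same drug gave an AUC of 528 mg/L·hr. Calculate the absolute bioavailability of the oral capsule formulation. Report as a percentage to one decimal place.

F = (AUC_ev / D_ev) / (AUC_iv / D_iv)
  = (528/150) / (641/150)
  = 3.52 / 4.27333 = 0.8237
  = 82.37%

F = 82.4%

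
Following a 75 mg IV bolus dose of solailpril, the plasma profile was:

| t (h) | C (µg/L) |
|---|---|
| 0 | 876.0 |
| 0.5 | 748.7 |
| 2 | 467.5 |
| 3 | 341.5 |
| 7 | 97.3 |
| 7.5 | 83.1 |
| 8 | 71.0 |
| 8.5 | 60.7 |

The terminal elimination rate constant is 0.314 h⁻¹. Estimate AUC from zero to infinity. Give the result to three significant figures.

AUC = 2910 µg/L·h

Trapezoidal AUC_0→8.5:
  [0→0.5]: (876.0+748.7)/2 × 0.5 = 406.175
  [0.5→2]: (748.7+467.5)/2 × 1.5 = 912.15
  [2→3]: (467.5+341.5)/2 × 1 = 404.5
  [3→7]: (341.5+97.3)/2 × 4 = 877.6
  [7→7.5]: (97.3+83.1)/2 × 0.5 = 45.1
  [7.5→8]: (83.1+71.0)/2 × 0.5 = 38.525
  [8→8.5]: (71.0+60.7)/2 × 0.5 = 32.925
  Sum = 2716.975 µg/L·h
Extrapolated tail: C_last / k_e = 60.7 / 0.314 = 193.312
AUC_0→∞ = 2716.975 + 193.312 = 2910.287 µg/L·h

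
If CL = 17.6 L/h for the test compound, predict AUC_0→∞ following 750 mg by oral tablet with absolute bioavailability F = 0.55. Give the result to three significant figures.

AUC = 23.4 mg/L·h

AUC_0→∞ = F × Dose / CL
        = 0.55 × 750 / 17.6 = 23.4375 mg/L·h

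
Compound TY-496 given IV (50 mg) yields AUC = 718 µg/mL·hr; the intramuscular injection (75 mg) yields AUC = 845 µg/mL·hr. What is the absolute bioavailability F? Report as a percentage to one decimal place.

F = (AUC_ev / D_ev) / (AUC_iv / D_iv)
  = (845/75) / (718/50)
  = 11.2667 / 14.36 = 0.7846
  = 78.46%

F = 78.5%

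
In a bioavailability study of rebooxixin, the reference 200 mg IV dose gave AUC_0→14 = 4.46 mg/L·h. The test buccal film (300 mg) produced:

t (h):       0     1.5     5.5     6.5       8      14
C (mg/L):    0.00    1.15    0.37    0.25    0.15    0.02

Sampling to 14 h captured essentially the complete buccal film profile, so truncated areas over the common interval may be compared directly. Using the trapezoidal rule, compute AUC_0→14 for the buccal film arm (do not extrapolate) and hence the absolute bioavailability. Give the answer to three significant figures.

F = 0.751

Trapezoidal AUC_0→14 (buccal film):
  [0→1.5]: (0.00+1.15)/2 × 1.5 = 0.8625
  [1.5→5.5]: (1.15+0.37)/2 × 4 = 3.04
  [5.5→6.5]: (0.37+0.25)/2 × 1 = 0.31
  [6.5→8]: (0.25+0.15)/2 × 1.5 = 0.3
  [8→14]: (0.15+0.02)/2 × 6 = 0.51
  Sum = 5.0225 mg/L·h
F = (AUC_ev/D_ev)/(AUC_iv/D_iv) = (5.0225/300)/(4.46/200) = 0.0167417/0.0223 = 0.7507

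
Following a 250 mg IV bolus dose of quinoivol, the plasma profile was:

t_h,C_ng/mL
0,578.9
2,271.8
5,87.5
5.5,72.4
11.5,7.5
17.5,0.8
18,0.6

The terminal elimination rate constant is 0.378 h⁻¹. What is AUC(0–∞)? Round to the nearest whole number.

AUC = 1696 ng/mL·h

Trapezoidal AUC_0→18:
  [0→2]: (578.9+271.8)/2 × 2 = 850.7
  [2→5]: (271.8+87.5)/2 × 3 = 538.95
  [5→5.5]: (87.5+72.4)/2 × 0.5 = 39.975
  [5.5→11.5]: (72.4+7.5)/2 × 6 = 239.7
  [11.5→17.5]: (7.5+0.8)/2 × 6 = 24.9
  [17.5→18]: (0.8+0.6)/2 × 0.5 = 0.35
  Sum = 1694.575 ng/mL·h
Extrapolated tail: C_last / k_e = 0.6 / 0.378 = 1.587
AUC_0→∞ = 1694.575 + 1.587 = 1696.162 ng/mL·h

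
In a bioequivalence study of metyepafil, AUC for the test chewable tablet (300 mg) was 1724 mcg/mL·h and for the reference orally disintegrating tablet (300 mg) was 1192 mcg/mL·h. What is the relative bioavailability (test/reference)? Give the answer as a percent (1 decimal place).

F_rel = 144.6%

F_rel = (AUC_test/D_test) / (AUC_ref/D_ref)
      = (1724/300) / (1192/300)
      = 5.74667 / 3.97333 = 1.4463 = 144.63%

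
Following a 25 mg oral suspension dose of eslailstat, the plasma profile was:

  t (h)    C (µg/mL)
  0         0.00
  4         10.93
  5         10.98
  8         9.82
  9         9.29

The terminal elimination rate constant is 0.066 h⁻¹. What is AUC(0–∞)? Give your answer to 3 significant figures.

Trapezoidal AUC_0→9:
  [0→4]: (0.00+10.93)/2 × 4 = 21.86
  [4→5]: (10.93+10.98)/2 × 1 = 10.955
  [5→8]: (10.98+9.82)/2 × 3 = 31.2
  [8→9]: (9.82+9.29)/2 × 1 = 9.555
  Sum = 73.57 µg/mL·h
Extrapolated tail: C_last / k_e = 9.29 / 0.066 = 140.758
AUC_0→∞ = 73.57 + 140.758 = 214.328 µg/mL·h

AUC = 214 µg/mL·h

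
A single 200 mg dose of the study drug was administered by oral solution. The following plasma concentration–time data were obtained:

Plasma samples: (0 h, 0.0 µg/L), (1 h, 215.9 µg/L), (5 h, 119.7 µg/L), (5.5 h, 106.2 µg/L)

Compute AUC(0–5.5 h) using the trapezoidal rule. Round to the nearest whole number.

AUC = 836 µg/L·h

Trapezoidal AUC_0→5.5:
  [0→1]: (0.0+215.9)/2 × 1 = 107.95
  [1→5]: (215.9+119.7)/2 × 4 = 671.2
  [5→5.5]: (119.7+106.2)/2 × 0.5 = 56.475
  Sum = 835.625 µg/L·h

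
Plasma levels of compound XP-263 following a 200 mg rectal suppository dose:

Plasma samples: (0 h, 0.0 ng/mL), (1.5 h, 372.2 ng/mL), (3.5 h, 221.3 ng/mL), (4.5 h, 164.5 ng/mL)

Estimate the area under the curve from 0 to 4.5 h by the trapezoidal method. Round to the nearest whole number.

Trapezoidal AUC_0→4.5:
  [0→1.5]: (0.0+372.2)/2 × 1.5 = 279.15
  [1.5→3.5]: (372.2+221.3)/2 × 2 = 593.5
  [3.5→4.5]: (221.3+164.5)/2 × 1 = 192.9
  Sum = 1065.55 ng/mL·h

AUC = 1066 ng/mL·h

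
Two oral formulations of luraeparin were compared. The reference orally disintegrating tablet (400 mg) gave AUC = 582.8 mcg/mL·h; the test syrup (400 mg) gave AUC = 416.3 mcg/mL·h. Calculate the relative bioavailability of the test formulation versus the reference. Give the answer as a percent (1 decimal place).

F_rel = (AUC_test/D_test) / (AUC_ref/D_ref)
      = (416.3/400) / (582.8/400)
      = 1.04075 / 1.457 = 0.7143 = 71.43%

F_rel = 71.4%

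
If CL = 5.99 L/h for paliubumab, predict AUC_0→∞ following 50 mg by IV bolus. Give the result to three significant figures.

AUC = 8.35 mg/L·h

AUC_0→∞ = Dose_iv / CL
        = 50 / 5.99 = 8.34725 mg/L·h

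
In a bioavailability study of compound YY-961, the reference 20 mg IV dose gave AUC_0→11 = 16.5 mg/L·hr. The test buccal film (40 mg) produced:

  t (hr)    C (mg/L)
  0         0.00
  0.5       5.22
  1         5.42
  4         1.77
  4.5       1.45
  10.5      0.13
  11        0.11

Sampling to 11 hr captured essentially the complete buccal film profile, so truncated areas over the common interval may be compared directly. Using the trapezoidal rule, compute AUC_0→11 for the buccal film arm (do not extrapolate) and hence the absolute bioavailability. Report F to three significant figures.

Trapezoidal AUC_0→11 (buccal film):
  [0→0.5]: (0.00+5.22)/2 × 0.5 = 1.305
  [0.5→1]: (5.22+5.42)/2 × 0.5 = 2.66
  [1→4]: (5.42+1.77)/2 × 3 = 10.785
  [4→4.5]: (1.77+1.45)/2 × 0.5 = 0.805
  [4.5→10.5]: (1.45+0.13)/2 × 6 = 4.74
  [10.5→11]: (0.13+0.11)/2 × 0.5 = 0.06
  Sum = 20.355 mg/L·hr
F = (AUC_ev/D_ev)/(AUC_iv/D_iv) = (20.355/40)/(16.5/20) = 0.508875/0.825 = 0.6168

F = 0.617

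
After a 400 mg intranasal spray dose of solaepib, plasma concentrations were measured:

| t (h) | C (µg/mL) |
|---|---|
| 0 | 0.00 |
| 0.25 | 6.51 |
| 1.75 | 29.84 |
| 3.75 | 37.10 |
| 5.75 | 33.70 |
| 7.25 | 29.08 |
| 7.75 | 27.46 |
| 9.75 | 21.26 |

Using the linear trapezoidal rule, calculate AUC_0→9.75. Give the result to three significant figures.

Trapezoidal AUC_0→9.75:
  [0→0.25]: (0.00+6.51)/2 × 0.25 = 0.81375
  [0.25→1.75]: (6.51+29.84)/2 × 1.5 = 27.2625
  [1.75→3.75]: (29.84+37.10)/2 × 2 = 66.94
  [3.75→5.75]: (37.10+33.70)/2 × 2 = 70.8
  [5.75→7.25]: (33.70+29.08)/2 × 1.5 = 47.085
  [7.25→7.75]: (29.08+27.46)/2 × 0.5 = 14.135
  [7.75→9.75]: (27.46+21.26)/2 × 2 = 48.72
  Sum = 275.75625 µg/mL·h

AUC = 276 µg/mL·h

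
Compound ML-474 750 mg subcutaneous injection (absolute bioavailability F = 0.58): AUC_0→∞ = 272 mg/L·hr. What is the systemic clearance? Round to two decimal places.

CL = 1.60 L/hr

CL = F × Dose / AUC_0→∞
   = 0.58 × 750 / 272 = 1.59926 L/hr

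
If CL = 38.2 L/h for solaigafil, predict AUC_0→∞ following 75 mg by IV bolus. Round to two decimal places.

AUC_0→∞ = Dose_iv / CL
        = 75 / 38.2 = 1.96335 mg/L·h

AUC = 1.96 mg/L·h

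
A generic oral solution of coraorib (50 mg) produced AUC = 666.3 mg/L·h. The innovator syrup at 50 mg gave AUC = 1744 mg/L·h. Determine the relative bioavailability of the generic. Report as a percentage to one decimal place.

F_rel = (AUC_test/D_test) / (AUC_ref/D_ref)
      = (666.3/50) / (1744/50)
      = 13.326 / 34.88 = 0.3821 = 38.21%

F_rel = 38.2%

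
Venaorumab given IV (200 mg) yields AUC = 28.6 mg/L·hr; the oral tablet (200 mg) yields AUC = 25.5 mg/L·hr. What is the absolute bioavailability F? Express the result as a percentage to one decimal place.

F = 89.2%

F = (AUC_ev / D_ev) / (AUC_iv / D_iv)
  = (25.5/200) / (28.6/200)
  = 0.1275 / 0.143 = 0.8916
  = 89.16%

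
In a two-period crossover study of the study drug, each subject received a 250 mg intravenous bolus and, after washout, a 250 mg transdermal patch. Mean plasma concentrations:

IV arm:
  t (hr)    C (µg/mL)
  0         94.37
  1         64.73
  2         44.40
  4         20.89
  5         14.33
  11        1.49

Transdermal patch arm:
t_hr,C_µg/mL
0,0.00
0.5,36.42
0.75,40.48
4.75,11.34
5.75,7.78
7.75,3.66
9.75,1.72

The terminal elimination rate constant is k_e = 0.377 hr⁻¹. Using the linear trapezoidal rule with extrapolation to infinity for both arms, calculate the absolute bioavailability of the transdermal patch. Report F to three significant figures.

Trapezoidal AUC_0→11 (IV):
  [0→1]: (94.37+64.73)/2 × 1 = 79.55
  [1→2]: (64.73+44.40)/2 × 1 = 54.565
  [2→4]: (44.40+20.89)/2 × 2 = 65.29
  [4→5]: (20.89+14.33)/2 × 1 = 17.61
  [5→11]: (14.33+1.49)/2 × 6 = 47.46
  Sum = 264.475 µg/mL·hr
IV tail: 1.49/0.377 = 3.952; AUC_iv,0→∞ = 264.475 + 3.952 = 268.427 µg/mL·hr
Trapezoidal AUC_0→9.75 (transdermal patch):
  [0→0.5]: (0.00+36.42)/2 × 0.5 = 9.105
  [0.5→0.75]: (36.42+40.48)/2 × 0.25 = 9.6125
  [0.75→4.75]: (40.48+11.34)/2 × 4 = 103.64
  [4.75→5.75]: (11.34+7.78)/2 × 1 = 9.56
  [5.75→7.75]: (7.78+3.66)/2 × 2 = 11.44
  [7.75→9.75]: (3.66+1.72)/2 × 2 = 5.38
  Sum = 148.7375 µg/mL·hr
transdermal patch tail: 1.72/0.377 = 4.562; AUC_ev,0→∞ = 148.7375 + 4.562 = 153.2995 µg/mL·hr
F = (AUC_ev/D_ev)/(AUC_iv/D_iv) = (153.2995/250)/(268.427/250) = 0.613198/1.073708 = 0.5711

F = 0.571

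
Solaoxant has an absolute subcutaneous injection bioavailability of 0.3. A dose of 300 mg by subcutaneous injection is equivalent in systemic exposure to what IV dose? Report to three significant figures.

D_iv = 90.0 mg

Systemic exposure from an extravascular dose = F × D_ev, so the equivalent IV dose is F × D_ev.
D_iv = F × D_ev = 0.3 × 300 = 90 mg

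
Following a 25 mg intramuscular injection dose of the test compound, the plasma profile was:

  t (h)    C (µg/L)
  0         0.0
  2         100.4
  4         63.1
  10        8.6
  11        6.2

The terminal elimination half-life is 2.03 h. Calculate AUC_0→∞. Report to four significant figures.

AUC = 504.6 µg/L·h

Trapezoidal AUC_0→11:
  [0→2]: (0.0+100.4)/2 × 2 = 100.4
  [2→4]: (100.4+63.1)/2 × 2 = 163.5
  [4→10]: (63.1+8.6)/2 × 6 = 215.1
  [10→11]: (8.6+6.2)/2 × 1 = 7.4
  Sum = 486.4 µg/L·h
k_e = ln2 / t½ = 0.693147 / 2.03 = 0.3415 h^-1
Extrapolated tail: C_last / k_e = 6.2 / 0.3415 = 18.155
AUC_0→∞ = 486.4 + 18.155 = 504.555 µg/L·h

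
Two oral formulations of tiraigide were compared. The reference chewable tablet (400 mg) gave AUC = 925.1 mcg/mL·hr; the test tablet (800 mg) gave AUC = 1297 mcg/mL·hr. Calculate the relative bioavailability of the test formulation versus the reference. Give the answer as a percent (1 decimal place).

F_rel = 70.1%

F_rel = (AUC_test/D_test) / (AUC_ref/D_ref)
      = (1297/800) / (925.1/400)
      = 1.62125 / 2.31275 = 0.7010 = 70.10%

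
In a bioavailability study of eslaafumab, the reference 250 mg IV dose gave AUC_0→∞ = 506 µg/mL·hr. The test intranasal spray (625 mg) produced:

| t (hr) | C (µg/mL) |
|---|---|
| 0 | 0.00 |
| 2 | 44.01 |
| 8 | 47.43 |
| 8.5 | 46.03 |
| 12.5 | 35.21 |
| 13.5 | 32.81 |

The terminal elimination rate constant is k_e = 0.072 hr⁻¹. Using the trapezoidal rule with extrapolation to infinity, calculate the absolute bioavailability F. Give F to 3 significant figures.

F = 0.786

Trapezoidal AUC_0→13.5 (intranasal spray):
  [0→2]: (0.00+44.01)/2 × 2 = 44.01
  [2→8]: (44.01+47.43)/2 × 6 = 274.32
  [8→8.5]: (47.43+46.03)/2 × 0.5 = 23.365
  [8.5→12.5]: (46.03+35.21)/2 × 4 = 162.48
  [12.5→13.5]: (35.21+32.81)/2 × 1 = 34.01
  Sum = 538.185 µg/mL·hr
Tail: C_last/k_e = 32.81/0.072 = 455.694
AUC_0→∞ (intranasal spray) = 538.185 + 455.694 = 993.879 µg/mL·hr
F = (AUC_ev/D_ev)/(AUC_iv/D_iv) = (993.879/625)/(506/250) = 1.5902064/2.024 = 0.7857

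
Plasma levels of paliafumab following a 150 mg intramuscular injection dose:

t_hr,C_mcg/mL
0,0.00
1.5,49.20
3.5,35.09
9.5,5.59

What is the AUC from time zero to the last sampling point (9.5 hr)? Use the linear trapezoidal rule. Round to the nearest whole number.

AUC = 243 mcg/mL·hr

Trapezoidal AUC_0→9.5:
  [0→1.5]: (0.00+49.20)/2 × 1.5 = 36.9
  [1.5→3.5]: (49.20+35.09)/2 × 2 = 84.29
  [3.5→9.5]: (35.09+5.59)/2 × 6 = 122.04
  Sum = 243.23 mcg/mL·hr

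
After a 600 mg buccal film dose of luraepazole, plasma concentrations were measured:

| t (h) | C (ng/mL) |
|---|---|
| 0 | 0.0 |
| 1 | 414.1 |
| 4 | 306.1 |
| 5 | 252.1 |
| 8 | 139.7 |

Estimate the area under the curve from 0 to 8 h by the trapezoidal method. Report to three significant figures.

Trapezoidal AUC_0→8:
  [0→1]: (0.0+414.1)/2 × 1 = 207.05
  [1→4]: (414.1+306.1)/2 × 3 = 1080.3
  [4→5]: (306.1+252.1)/2 × 1 = 279.1
  [5→8]: (252.1+139.7)/2 × 3 = 587.7
  Sum = 2154.15 ng/mL·h

AUC = 2150 ng/mL·h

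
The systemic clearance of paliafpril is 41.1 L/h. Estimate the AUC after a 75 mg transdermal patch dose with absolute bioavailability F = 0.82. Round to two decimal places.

AUC = 1.50 mg/L·h

AUC_0→∞ = F × Dose / CL
        = 0.82 × 75 / 41.1 = 1.49635 mg/L·h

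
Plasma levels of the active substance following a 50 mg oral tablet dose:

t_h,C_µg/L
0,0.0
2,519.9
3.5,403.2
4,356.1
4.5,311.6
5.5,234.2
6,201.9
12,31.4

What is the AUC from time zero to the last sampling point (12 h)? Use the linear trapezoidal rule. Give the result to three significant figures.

AUC = 2650 µg/L·h

Trapezoidal AUC_0→12:
  [0→2]: (0.0+519.9)/2 × 2 = 519.9
  [2→3.5]: (519.9+403.2)/2 × 1.5 = 692.325
  [3.5→4]: (403.2+356.1)/2 × 0.5 = 189.825
  [4→4.5]: (356.1+311.6)/2 × 0.5 = 166.925
  [4.5→5.5]: (311.6+234.2)/2 × 1 = 272.9
  [5.5→6]: (234.2+201.9)/2 × 0.5 = 109.025
  [6→12]: (201.9+31.4)/2 × 6 = 699.9
  Sum = 2650.8 µg/L·h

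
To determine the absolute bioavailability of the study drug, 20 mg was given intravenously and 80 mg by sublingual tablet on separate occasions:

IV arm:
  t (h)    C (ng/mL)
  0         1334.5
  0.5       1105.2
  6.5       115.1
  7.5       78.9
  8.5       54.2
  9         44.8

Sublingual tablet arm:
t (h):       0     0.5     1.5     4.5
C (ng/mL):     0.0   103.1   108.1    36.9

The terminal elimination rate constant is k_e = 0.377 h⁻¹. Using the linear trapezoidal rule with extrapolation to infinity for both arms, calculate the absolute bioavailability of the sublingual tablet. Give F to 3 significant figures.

F = 0.0244

Trapezoidal AUC_0→9 (IV):
  [0→0.5]: (1334.5+1105.2)/2 × 0.5 = 609.925
  [0.5→6.5]: (1105.2+115.1)/2 × 6 = 3660.9
  [6.5→7.5]: (115.1+78.9)/2 × 1 = 97.0
  [7.5→8.5]: (78.9+54.2)/2 × 1 = 66.55
  [8.5→9]: (54.2+44.8)/2 × 0.5 = 24.75
  Sum = 4459.125 ng/mL·h
IV tail: 44.8/0.377 = 118.833; AUC_iv,0→∞ = 4459.125 + 118.833 = 4577.958 ng/mL·h
Trapezoidal AUC_0→4.5 (sublingual tablet):
  [0→0.5]: (0.0+103.1)/2 × 0.5 = 25.775
  [0.5→1.5]: (103.1+108.1)/2 × 1 = 105.6
  [1.5→4.5]: (108.1+36.9)/2 × 3 = 217.5
  Sum = 348.875 ng/mL·h
sublingual tablet tail: 36.9/0.377 = 97.878; AUC_ev,0→∞ = 348.875 + 97.878 = 446.753 ng/mL·h
F = (AUC_ev/D_ev)/(AUC_iv/D_iv) = (446.753/80)/(4577.958/20) = 5.5844125/228.8979 = 0.0244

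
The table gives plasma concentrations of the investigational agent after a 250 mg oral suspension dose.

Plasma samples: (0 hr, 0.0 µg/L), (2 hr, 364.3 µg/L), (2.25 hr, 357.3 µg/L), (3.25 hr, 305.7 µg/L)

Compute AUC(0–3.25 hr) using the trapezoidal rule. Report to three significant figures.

Trapezoidal AUC_0→3.25:
  [0→2]: (0.0+364.3)/2 × 2 = 364.3
  [2→2.25]: (364.3+357.3)/2 × 0.25 = 90.2
  [2.25→3.25]: (357.3+305.7)/2 × 1 = 331.5
  Sum = 786.0 µg/L·hr

AUC = 786 µg/L·hr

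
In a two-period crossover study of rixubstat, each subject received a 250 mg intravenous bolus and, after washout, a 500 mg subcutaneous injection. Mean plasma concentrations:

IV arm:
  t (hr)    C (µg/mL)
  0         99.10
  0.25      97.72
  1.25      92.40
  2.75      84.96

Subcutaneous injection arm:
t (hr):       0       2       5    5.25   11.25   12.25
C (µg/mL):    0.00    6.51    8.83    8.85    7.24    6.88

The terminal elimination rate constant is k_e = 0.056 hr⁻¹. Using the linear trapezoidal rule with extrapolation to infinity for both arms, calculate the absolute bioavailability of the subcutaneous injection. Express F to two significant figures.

Trapezoidal AUC_0→2.75 (IV):
  [0→0.25]: (99.10+97.72)/2 × 0.25 = 24.6025
  [0.25→1.25]: (97.72+92.40)/2 × 1 = 95.06
  [1.25→2.75]: (92.40+84.96)/2 × 1.5 = 133.02
  Sum = 252.6825 µg/mL·hr
IV tail: 84.96/0.056 = 1517.143; AUC_iv,0→∞ = 252.6825 + 1517.143 = 1769.8255 µg/mL·hr
Trapezoidal AUC_0→12.25 (subcutaneous injection):
  [0→2]: (0.00+6.51)/2 × 2 = 6.51
  [2→5]: (6.51+8.83)/2 × 3 = 23.01
  [5→5.25]: (8.83+8.85)/2 × 0.25 = 2.21
  [5.25→11.25]: (8.85+7.24)/2 × 6 = 48.27
  [11.25→12.25]: (7.24+6.88)/2 × 1 = 7.06
  Sum = 87.06 µg/mL·hr
subcutaneous injection tail: 6.88/0.056 = 122.857; AUC_ev,0→∞ = 87.06 + 122.857 = 209.917 µg/mL·hr
F = (AUC_ev/D_ev)/(AUC_iv/D_iv) = (209.917/500)/(1769.8255/250) = 0.419834/7.079302 = 0.0593

F = 0.059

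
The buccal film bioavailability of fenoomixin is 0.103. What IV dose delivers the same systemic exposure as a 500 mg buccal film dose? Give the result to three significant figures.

Systemic exposure from an extravascular dose = F × D_ev, so the equivalent IV dose is F × D_ev.
D_iv = F × D_ev = 0.103 × 500 = 51.5 mg

D_iv = 51.5 mg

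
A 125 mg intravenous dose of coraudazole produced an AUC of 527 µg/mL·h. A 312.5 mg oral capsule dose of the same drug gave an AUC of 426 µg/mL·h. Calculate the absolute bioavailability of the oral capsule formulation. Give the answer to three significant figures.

F = (AUC_ev / D_ev) / (AUC_iv / D_iv)
  = (426/312.5) / (527/125)
  = 1.3632 / 4.216 = 0.3233

F = 0.323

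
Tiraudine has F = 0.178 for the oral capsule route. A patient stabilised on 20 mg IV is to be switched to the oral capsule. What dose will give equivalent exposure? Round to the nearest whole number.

D_oral = 112 mg

For equal systemic exposure: F × D_ev = D_iv
D_ev = D_iv / F = 20 / 0.178 = 112.36 mg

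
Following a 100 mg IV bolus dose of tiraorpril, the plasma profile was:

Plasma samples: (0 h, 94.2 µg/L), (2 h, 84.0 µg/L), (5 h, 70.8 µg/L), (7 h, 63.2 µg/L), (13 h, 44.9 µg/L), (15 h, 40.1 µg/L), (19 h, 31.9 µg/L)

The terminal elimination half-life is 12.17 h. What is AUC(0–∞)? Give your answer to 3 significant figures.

AUC = 1660 µg/L·h

Trapezoidal AUC_0→19:
  [0→2]: (94.2+84.0)/2 × 2 = 178.2
  [2→5]: (84.0+70.8)/2 × 3 = 232.2
  [5→7]: (70.8+63.2)/2 × 2 = 134.0
  [7→13]: (63.2+44.9)/2 × 6 = 324.3
  [13→15]: (44.9+40.1)/2 × 2 = 85.0
  [15→19]: (40.1+31.9)/2 × 4 = 144.0
  Sum = 1097.7 µg/L·h
k_e = ln2 / t½ = 0.693147 / 12.17 = 0.0570 h^-1
Extrapolated tail: C_last / k_e = 31.9 / 0.057 = 559.649
AUC_0→∞ = 1097.7 + 559.649 = 1657.349 µg/L·h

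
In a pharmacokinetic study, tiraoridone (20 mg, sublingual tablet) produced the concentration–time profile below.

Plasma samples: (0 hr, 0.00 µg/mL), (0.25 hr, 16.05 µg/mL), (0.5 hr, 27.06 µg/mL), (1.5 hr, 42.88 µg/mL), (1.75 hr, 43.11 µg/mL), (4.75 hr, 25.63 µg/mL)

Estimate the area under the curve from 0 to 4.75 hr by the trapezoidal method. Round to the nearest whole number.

AUC = 156 µg/mL·hr

Trapezoidal AUC_0→4.75:
  [0→0.25]: (0.00+16.05)/2 × 0.25 = 2.00625
  [0.25→0.5]: (16.05+27.06)/2 × 0.25 = 5.38875
  [0.5→1.5]: (27.06+42.88)/2 × 1 = 34.97
  [1.5→1.75]: (42.88+43.11)/2 × 0.25 = 10.74875
  [1.75→4.75]: (43.11+25.63)/2 × 3 = 103.11
  Sum = 156.22375 µg/mL·hr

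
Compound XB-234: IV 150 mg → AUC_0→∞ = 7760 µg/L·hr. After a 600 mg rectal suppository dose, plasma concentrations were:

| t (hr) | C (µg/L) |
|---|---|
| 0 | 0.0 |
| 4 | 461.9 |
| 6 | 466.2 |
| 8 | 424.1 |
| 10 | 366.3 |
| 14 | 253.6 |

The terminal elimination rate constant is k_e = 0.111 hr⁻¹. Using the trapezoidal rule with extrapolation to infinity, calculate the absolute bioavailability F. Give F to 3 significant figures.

F = 0.227

Trapezoidal AUC_0→14 (rectal suppository):
  [0→4]: (0.0+461.9)/2 × 4 = 923.8
  [4→6]: (461.9+466.2)/2 × 2 = 928.1
  [6→8]: (466.2+424.1)/2 × 2 = 890.3
  [8→10]: (424.1+366.3)/2 × 2 = 790.4
  [10→14]: (366.3+253.6)/2 × 4 = 1239.8
  Sum = 4772.4 µg/L·hr
Tail: C_last/k_e = 253.6/0.111 = 2284.685
AUC_0→∞ (rectal suppository) = 4772.4 + 2284.685 = 7057.085 µg/L·hr
F = (AUC_ev/D_ev)/(AUC_iv/D_iv) = (7057.085/600)/(7760/150) = 11.7618/51.7333 = 0.2274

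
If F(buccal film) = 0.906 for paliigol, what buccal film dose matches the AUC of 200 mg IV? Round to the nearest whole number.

D_buccal = 221 mg

For equal systemic exposure: F × D_ev = D_iv
D_ev = D_iv / F = 200 / 0.906 = 220.751 mg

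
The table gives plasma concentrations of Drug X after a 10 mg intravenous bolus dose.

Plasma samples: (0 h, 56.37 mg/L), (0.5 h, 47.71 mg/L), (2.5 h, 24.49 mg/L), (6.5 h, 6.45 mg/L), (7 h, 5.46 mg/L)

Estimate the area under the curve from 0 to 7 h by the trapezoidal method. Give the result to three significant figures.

Trapezoidal AUC_0→7:
  [0→0.5]: (56.37+47.71)/2 × 0.5 = 26.02
  [0.5→2.5]: (47.71+24.49)/2 × 2 = 72.2
  [2.5→6.5]: (24.49+6.45)/2 × 4 = 61.88
  [6.5→7]: (6.45+5.46)/2 × 0.5 = 2.9775
  Sum = 163.0775 mg/L·h

AUC = 163 mg/L·h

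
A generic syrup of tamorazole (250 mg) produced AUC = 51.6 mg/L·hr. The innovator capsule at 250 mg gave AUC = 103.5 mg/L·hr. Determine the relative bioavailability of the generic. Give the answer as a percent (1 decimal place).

F_rel = 49.9%

F_rel = (AUC_test/D_test) / (AUC_ref/D_ref)
      = (51.6/250) / (103.5/250)
      = 0.2064 / 0.414 = 0.4986 = 49.86%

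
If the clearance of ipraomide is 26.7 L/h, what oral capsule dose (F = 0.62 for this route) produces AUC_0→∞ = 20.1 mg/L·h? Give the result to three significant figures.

Dose = CL × AUC_0→∞ / F
     = 26.7 × 20.1 / 0.62 = 865.597 mg

Dose = 866 mg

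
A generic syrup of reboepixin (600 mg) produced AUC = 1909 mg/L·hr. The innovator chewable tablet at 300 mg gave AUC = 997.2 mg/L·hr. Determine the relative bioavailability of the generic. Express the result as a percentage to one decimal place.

F_rel = 95.7%

F_rel = (AUC_test/D_test) / (AUC_ref/D_ref)
      = (1909/600) / (997.2/300)
      = 3.18167 / 3.324 = 0.9572 = 95.72%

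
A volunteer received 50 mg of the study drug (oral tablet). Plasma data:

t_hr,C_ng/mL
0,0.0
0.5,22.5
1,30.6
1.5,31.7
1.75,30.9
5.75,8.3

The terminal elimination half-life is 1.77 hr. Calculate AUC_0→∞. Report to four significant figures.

AUC = 141.9 ng/mL·hr

Trapezoidal AUC_0→5.75:
  [0→0.5]: (0.0+22.5)/2 × 0.5 = 5.625
  [0.5→1]: (22.5+30.6)/2 × 0.5 = 13.275
  [1→1.5]: (30.6+31.7)/2 × 0.5 = 15.575
  [1.5→1.75]: (31.7+30.9)/2 × 0.25 = 7.825
  [1.75→5.75]: (30.9+8.3)/2 × 4 = 78.4
  Sum = 120.7 ng/mL·hr
k_e = ln2 / t½ = 0.693147 / 1.77 = 0.3916 hr^-1
Extrapolated tail: C_last / k_e = 8.3 / 0.3916 = 21.195
AUC_0→∞ = 120.7 + 21.195 = 141.895 ng/mL·hr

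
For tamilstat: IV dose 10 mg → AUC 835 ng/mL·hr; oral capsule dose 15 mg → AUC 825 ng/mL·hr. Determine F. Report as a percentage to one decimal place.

F = 65.9%

F = (AUC_ev / D_ev) / (AUC_iv / D_iv)
  = (825/15) / (835/10)
  = 55 / 83.5 = 0.6587
  = 65.87%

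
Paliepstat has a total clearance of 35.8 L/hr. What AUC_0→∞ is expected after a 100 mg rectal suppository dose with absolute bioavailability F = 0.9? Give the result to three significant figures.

AUC = 2.51 mg/L·hr

AUC_0→∞ = F × Dose / CL
        = 0.9 × 100 / 35.8 = 2.51397 mg/L·hr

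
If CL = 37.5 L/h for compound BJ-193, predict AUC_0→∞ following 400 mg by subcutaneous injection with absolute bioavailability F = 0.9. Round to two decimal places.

AUC_0→∞ = F × Dose / CL
        = 0.9 × 400 / 37.5 = 9.6 mg/L·h

AUC = 9.60 mg/L·h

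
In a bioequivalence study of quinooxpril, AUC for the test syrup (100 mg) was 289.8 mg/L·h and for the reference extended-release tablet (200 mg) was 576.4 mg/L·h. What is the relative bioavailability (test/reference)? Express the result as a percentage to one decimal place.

F_rel = 100.6%

F_rel = (AUC_test/D_test) / (AUC_ref/D_ref)
      = (289.8/100) / (576.4/200)
      = 2.898 / 2.882 = 1.0056 = 100.56%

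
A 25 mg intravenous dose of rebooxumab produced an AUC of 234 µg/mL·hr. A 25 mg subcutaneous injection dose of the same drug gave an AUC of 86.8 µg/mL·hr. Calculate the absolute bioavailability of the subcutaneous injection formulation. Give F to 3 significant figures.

F = (AUC_ev / D_ev) / (AUC_iv / D_iv)
  = (86.8/25) / (234/25)
  = 3.472 / 9.36 = 0.3709

F = 0.371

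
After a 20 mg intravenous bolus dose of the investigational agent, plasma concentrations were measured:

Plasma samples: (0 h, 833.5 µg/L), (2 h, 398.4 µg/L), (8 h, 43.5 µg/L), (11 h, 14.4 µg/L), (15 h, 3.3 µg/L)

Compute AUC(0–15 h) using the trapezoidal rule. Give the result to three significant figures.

AUC = 2680 µg/L·h

Trapezoidal AUC_0→15:
  [0→2]: (833.5+398.4)/2 × 2 = 1231.9
  [2→8]: (398.4+43.5)/2 × 6 = 1325.7
  [8→11]: (43.5+14.4)/2 × 3 = 86.85
  [11→15]: (14.4+3.3)/2 × 4 = 35.4
  Sum = 2679.85 µg/L·h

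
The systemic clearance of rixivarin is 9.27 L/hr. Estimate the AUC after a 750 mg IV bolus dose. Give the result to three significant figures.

AUC_0→∞ = Dose_iv / CL
        = 750 / 9.27 = 80.9061 mg/L·hr

AUC = 80.9 mg/L·hr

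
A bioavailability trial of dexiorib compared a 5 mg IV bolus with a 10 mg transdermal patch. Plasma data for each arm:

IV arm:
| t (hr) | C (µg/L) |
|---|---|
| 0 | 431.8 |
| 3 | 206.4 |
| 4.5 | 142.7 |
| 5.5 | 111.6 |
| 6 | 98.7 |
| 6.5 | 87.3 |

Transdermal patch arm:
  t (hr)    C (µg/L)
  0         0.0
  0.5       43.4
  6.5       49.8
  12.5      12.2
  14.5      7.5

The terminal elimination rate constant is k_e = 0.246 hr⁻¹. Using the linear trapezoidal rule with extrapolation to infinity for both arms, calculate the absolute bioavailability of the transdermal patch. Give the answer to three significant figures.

F = 0.146

Trapezoidal AUC_0→6.5 (IV):
  [0→3]: (431.8+206.4)/2 × 3 = 957.3
  [3→4.5]: (206.4+142.7)/2 × 1.5 = 261.825
  [4.5→5.5]: (142.7+111.6)/2 × 1 = 127.15
  [5.5→6]: (111.6+98.7)/2 × 0.5 = 52.575
  [6→6.5]: (98.7+87.3)/2 × 0.5 = 46.5
  Sum = 1445.35 µg/L·hr
IV tail: 87.3/0.246 = 354.878; AUC_iv,0→∞ = 1445.35 + 354.878 = 1800.228 µg/L·hr
Trapezoidal AUC_0→14.5 (transdermal patch):
  [0→0.5]: (0.0+43.4)/2 × 0.5 = 10.85
  [0.5→6.5]: (43.4+49.8)/2 × 6 = 279.6
  [6.5→12.5]: (49.8+12.2)/2 × 6 = 186.0
  [12.5→14.5]: (12.2+7.5)/2 × 2 = 19.7
  Sum = 496.15 µg/L·hr
transdermal patch tail: 7.5/0.246 = 30.488; AUC_ev,0→∞ = 496.15 + 30.488 = 526.638 µg/L·hr
F = (AUC_ev/D_ev)/(AUC_iv/D_iv) = (526.638/10)/(1800.228/5) = 52.6638/360.0456 = 0.1463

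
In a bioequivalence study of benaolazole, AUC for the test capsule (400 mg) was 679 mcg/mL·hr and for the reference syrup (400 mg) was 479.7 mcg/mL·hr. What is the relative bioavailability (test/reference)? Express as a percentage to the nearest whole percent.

F_rel = 142%

F_rel = (AUC_test/D_test) / (AUC_ref/D_ref)
      = (679/400) / (479.7/400)
      = 1.6975 / 1.19925 = 1.4155 = 141.55%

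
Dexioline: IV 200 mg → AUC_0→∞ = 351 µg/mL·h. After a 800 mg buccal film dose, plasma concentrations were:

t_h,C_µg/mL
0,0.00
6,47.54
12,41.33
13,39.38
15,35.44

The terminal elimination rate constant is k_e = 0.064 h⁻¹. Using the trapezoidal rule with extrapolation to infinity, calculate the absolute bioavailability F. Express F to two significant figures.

F = 0.77

Trapezoidal AUC_0→15 (buccal film):
  [0→6]: (0.00+47.54)/2 × 6 = 142.62
  [6→12]: (47.54+41.33)/2 × 6 = 266.61
  [12→13]: (41.33+39.38)/2 × 1 = 40.355
  [13→15]: (39.38+35.44)/2 × 2 = 74.82
  Sum = 524.405 µg/mL·h
Tail: C_last/k_e = 35.44/0.064 = 553.750
AUC_0→∞ (buccal film) = 524.405 + 553.750 = 1078.155 µg/mL·h
F = (AUC_ev/D_ev)/(AUC_iv/D_iv) = (1078.155/800)/(351/200) = 1.34769/1.755 = 0.7679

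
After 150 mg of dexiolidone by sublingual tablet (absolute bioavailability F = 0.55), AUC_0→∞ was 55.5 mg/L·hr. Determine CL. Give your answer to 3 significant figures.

CL = F × Dose / AUC_0→∞
   = 0.55 × 150 / 55.5 = 1.48649 L/hr

CL = 1.49 L/hr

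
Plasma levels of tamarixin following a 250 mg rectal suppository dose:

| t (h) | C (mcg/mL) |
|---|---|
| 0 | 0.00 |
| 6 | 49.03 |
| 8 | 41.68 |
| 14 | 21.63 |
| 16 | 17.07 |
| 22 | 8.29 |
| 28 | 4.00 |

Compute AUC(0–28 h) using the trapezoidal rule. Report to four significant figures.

Trapezoidal AUC_0→28:
  [0→6]: (0.00+49.03)/2 × 6 = 147.09
  [6→8]: (49.03+41.68)/2 × 2 = 90.71
  [8→14]: (41.68+21.63)/2 × 6 = 189.93
  [14→16]: (21.63+17.07)/2 × 2 = 38.7
  [16→22]: (17.07+8.29)/2 × 6 = 76.08
  [22→28]: (8.29+4.00)/2 × 6 = 36.87
  Sum = 579.38 mcg/mL·h

AUC = 579.4 mcg/mL·h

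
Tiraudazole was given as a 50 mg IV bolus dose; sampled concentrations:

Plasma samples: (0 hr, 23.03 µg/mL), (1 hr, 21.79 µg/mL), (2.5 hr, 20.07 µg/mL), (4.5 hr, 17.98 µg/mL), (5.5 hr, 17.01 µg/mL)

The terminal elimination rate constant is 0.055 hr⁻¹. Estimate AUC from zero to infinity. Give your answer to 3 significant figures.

Trapezoidal AUC_0→5.5:
  [0→1]: (23.03+21.79)/2 × 1 = 22.41
  [1→2.5]: (21.79+20.07)/2 × 1.5 = 31.395
  [2.5→4.5]: (20.07+17.98)/2 × 2 = 38.05
  [4.5→5.5]: (17.98+17.01)/2 × 1 = 17.495
  Sum = 109.35 µg/mL·hr
Extrapolated tail: C_last / k_e = 17.01 / 0.055 = 309.273
AUC_0→∞ = 109.35 + 309.273 = 418.623 µg/mL·hr

AUC = 419 µg/mL·hr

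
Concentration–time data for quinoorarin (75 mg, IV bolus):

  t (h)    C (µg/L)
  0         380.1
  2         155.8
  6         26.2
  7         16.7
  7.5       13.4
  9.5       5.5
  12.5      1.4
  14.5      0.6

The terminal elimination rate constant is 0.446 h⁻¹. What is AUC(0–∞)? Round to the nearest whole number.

Trapezoidal AUC_0→14.5:
  [0→2]: (380.1+155.8)/2 × 2 = 535.9
  [2→6]: (155.8+26.2)/2 × 4 = 364.0
  [6→7]: (26.2+16.7)/2 × 1 = 21.45
  [7→7.5]: (16.7+13.4)/2 × 0.5 = 7.525
  [7.5→9.5]: (13.4+5.5)/2 × 2 = 18.9
  [9.5→12.5]: (5.5+1.4)/2 × 3 = 10.35
  [12.5→14.5]: (1.4+0.6)/2 × 2 = 2.0
  Sum = 960.125 µg/L·h
Extrapolated tail: C_last / k_e = 0.6 / 0.446 = 1.345
AUC_0→∞ = 960.125 + 1.345 = 961.47 µg/L·h

AUC = 961 µg/L·h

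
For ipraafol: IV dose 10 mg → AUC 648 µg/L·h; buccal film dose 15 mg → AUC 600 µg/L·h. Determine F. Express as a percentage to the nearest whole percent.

F = 62%

F = (AUC_ev / D_ev) / (AUC_iv / D_iv)
  = (600/15) / (648/10)
  = 40 / 64.8 = 0.6173
  = 61.73%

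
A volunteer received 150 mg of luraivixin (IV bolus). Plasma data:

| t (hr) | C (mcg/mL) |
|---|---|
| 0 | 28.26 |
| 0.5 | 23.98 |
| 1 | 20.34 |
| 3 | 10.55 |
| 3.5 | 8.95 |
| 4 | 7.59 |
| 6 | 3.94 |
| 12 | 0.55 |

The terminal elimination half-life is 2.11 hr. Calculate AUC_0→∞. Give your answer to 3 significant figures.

Trapezoidal AUC_0→12:
  [0→0.5]: (28.26+23.98)/2 × 0.5 = 13.06
  [0.5→1]: (23.98+20.34)/2 × 0.5 = 11.08
  [1→3]: (20.34+10.55)/2 × 2 = 30.89
  [3→3.5]: (10.55+8.95)/2 × 0.5 = 4.875
  [3.5→4]: (8.95+7.59)/2 × 0.5 = 4.135
  [4→6]: (7.59+3.94)/2 × 2 = 11.53
  [6→12]: (3.94+0.55)/2 × 6 = 13.47
  Sum = 89.04 mcg/mL·hr
k_e = ln2 / t½ = 0.693147 / 2.11 = 0.3285 hr^-1
Extrapolated tail: C_last / k_e = 0.55 / 0.3285 = 1.674
AUC_0→∞ = 89.04 + 1.674 = 90.714 mcg/mL·hr

AUC = 90.7 mcg/mL·hr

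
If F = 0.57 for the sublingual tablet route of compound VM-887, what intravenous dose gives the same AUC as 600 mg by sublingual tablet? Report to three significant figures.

Systemic exposure from an extravascular dose = F × D_ev, so the equivalent IV dose is F × D_ev.
D_iv = F × D_ev = 0.57 × 600 = 342 mg

D_iv = 342 mg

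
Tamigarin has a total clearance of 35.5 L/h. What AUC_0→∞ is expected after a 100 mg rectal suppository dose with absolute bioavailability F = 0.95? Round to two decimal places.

AUC_0→∞ = F × Dose / CL
        = 0.95 × 100 / 35.5 = 2.67606 mg/L·h

AUC = 2.68 mg/L·h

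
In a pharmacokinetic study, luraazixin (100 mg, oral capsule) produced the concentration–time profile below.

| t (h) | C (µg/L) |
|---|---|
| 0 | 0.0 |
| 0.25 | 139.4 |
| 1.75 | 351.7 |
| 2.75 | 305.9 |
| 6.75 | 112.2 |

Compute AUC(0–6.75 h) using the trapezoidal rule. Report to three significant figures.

Trapezoidal AUC_0→6.75:
  [0→0.25]: (0.0+139.4)/2 × 0.25 = 17.425
  [0.25→1.75]: (139.4+351.7)/2 × 1.5 = 368.325
  [1.75→2.75]: (351.7+305.9)/2 × 1 = 328.8
  [2.75→6.75]: (305.9+112.2)/2 × 4 = 836.2
  Sum = 1550.75 µg/L·h

AUC = 1550 µg/L·h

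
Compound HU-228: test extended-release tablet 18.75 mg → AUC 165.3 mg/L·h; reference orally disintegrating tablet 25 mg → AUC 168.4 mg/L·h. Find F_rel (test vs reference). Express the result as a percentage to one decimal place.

F_rel = (AUC_test/D_test) / (AUC_ref/D_ref)
      = (165.3/18.75) / (168.4/25)
      = 8.816 / 6.736 = 1.3088 = 130.88%

F_rel = 130.9%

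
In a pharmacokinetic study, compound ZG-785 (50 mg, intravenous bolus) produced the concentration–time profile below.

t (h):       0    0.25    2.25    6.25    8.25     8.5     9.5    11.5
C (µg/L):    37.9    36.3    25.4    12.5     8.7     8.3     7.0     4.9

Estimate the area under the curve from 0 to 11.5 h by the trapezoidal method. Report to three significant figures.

Trapezoidal AUC_0→11.5:
  [0→0.25]: (37.9+36.3)/2 × 0.25 = 9.275
  [0.25→2.25]: (36.3+25.4)/2 × 2 = 61.7
  [2.25→6.25]: (25.4+12.5)/2 × 4 = 75.8
  [6.25→8.25]: (12.5+8.7)/2 × 2 = 21.2
  [8.25→8.5]: (8.7+8.3)/2 × 0.25 = 2.125
  [8.5→9.5]: (8.3+7.0)/2 × 1 = 7.65
  [9.5→11.5]: (7.0+4.9)/2 × 2 = 11.9
  Sum = 189.65 µg/L·h

AUC = 190 µg/L·h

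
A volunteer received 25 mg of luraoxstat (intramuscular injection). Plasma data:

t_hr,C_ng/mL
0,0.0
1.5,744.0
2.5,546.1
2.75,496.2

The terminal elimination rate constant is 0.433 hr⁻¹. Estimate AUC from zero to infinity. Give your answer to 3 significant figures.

AUC = 2480 ng/mL·hr

Trapezoidal AUC_0→2.75:
  [0→1.5]: (0.0+744.0)/2 × 1.5 = 558.0
  [1.5→2.5]: (744.0+546.1)/2 × 1 = 645.05
  [2.5→2.75]: (546.1+496.2)/2 × 0.25 = 130.2875
  Sum = 1333.3375 ng/mL·hr
Extrapolated tail: C_last / k_e = 496.2 / 0.433 = 1145.958
AUC_0→∞ = 1333.3375 + 1145.958 = 2479.2955 ng/mL·hr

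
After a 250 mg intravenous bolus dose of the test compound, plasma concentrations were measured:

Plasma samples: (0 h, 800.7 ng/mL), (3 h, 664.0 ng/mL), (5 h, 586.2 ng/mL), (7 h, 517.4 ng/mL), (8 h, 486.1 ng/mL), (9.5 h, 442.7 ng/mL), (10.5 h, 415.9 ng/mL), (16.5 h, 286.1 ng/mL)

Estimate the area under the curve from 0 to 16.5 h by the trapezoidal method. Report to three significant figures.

Trapezoidal AUC_0→16.5:
  [0→3]: (800.7+664.0)/2 × 3 = 2197.05
  [3→5]: (664.0+586.2)/2 × 2 = 1250.2
  [5→7]: (586.2+517.4)/2 × 2 = 1103.6
  [7→8]: (517.4+486.1)/2 × 1 = 501.75
  [8→9.5]: (486.1+442.7)/2 × 1.5 = 696.6
  [9.5→10.5]: (442.7+415.9)/2 × 1 = 429.3
  [10.5→16.5]: (415.9+286.1)/2 × 6 = 2106.0
  Sum = 8284.5 ng/mL·h

AUC = 8280 ng/mL·h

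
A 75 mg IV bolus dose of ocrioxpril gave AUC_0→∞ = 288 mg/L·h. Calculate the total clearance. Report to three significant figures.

CL = 0.260 L/h

CL = Dose_iv / AUC_0→∞
   = 75 / 288 = 0.260417 L/h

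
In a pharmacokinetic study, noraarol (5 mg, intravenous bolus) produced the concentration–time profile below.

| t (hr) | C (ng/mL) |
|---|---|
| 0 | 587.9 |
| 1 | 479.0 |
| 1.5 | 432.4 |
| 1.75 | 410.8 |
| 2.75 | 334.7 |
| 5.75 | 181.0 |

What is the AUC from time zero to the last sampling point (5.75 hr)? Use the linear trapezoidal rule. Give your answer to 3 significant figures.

AUC = 2010 ng/mL·hr

Trapezoidal AUC_0→5.75:
  [0→1]: (587.9+479.0)/2 × 1 = 533.45
  [1→1.5]: (479.0+432.4)/2 × 0.5 = 227.85
  [1.5→1.75]: (432.4+410.8)/2 × 0.25 = 105.4
  [1.75→2.75]: (410.8+334.7)/2 × 1 = 372.75
  [2.75→5.75]: (334.7+181.0)/2 × 3 = 773.55
  Sum = 2013.0 ng/mL·hr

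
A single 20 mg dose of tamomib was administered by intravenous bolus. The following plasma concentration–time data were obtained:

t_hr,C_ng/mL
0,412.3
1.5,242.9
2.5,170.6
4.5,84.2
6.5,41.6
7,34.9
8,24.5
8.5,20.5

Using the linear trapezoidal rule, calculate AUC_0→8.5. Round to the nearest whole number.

AUC = 1139 ng/mL·hr

Trapezoidal AUC_0→8.5:
  [0→1.5]: (412.3+242.9)/2 × 1.5 = 491.4
  [1.5→2.5]: (242.9+170.6)/2 × 1 = 206.75
  [2.5→4.5]: (170.6+84.2)/2 × 2 = 254.8
  [4.5→6.5]: (84.2+41.6)/2 × 2 = 125.8
  [6.5→7]: (41.6+34.9)/2 × 0.5 = 19.125
  [7→8]: (34.9+24.5)/2 × 1 = 29.7
  [8→8.5]: (24.5+20.5)/2 × 0.5 = 11.25
  Sum = 1138.825 ng/mL·hr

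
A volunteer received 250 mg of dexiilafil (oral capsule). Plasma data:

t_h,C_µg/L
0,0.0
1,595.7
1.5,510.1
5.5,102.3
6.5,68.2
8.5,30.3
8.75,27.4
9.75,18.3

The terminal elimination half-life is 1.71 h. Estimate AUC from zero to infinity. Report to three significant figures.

AUC = 2060 µg/L·h

Trapezoidal AUC_0→9.75:
  [0→1]: (0.0+595.7)/2 × 1 = 297.85
  [1→1.5]: (595.7+510.1)/2 × 0.5 = 276.45
  [1.5→5.5]: (510.1+102.3)/2 × 4 = 1224.8
  [5.5→6.5]: (102.3+68.2)/2 × 1 = 85.25
  [6.5→8.5]: (68.2+30.3)/2 × 2 = 98.5
  [8.5→8.75]: (30.3+27.4)/2 × 0.25 = 7.2125
  [8.75→9.75]: (27.4+18.3)/2 × 1 = 22.85
  Sum = 2012.9125 µg/L·h
k_e = ln2 / t½ = 0.693147 / 1.71 = 0.4053 h^-1
Extrapolated tail: C_last / k_e = 18.3 / 0.4053 = 45.152
AUC_0→∞ = 2012.9125 + 45.152 = 2058.0645 µg/L·h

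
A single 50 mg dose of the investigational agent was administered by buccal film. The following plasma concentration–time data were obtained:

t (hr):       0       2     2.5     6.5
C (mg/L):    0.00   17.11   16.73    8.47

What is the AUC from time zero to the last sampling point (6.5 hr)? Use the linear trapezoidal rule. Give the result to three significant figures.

Trapezoidal AUC_0→6.5:
  [0→2]: (0.00+17.11)/2 × 2 = 17.11
  [2→2.5]: (17.11+16.73)/2 × 0.5 = 8.46
  [2.5→6.5]: (16.73+8.47)/2 × 4 = 50.4
  Sum = 75.97 mg/L·hr

AUC = 76.0 mg/L·hr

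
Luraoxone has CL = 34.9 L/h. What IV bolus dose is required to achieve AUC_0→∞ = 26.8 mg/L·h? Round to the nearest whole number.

Dose = 935 mg

Dose_iv = CL × AUC_0→∞
     = 34.9 × 26.8 = 935.32 mg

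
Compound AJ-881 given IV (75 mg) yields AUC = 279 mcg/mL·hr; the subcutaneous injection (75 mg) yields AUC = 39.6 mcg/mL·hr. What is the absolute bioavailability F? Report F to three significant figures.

F = (AUC_ev / D_ev) / (AUC_iv / D_iv)
  = (39.6/75) / (279/75)
  = 0.528 / 3.72 = 0.1419

F = 0.142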